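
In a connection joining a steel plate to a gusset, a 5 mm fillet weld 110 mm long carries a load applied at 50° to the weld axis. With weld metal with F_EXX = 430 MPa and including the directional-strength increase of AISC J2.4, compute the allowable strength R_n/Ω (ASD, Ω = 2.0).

R_n/Ω ≈ 67 kN

t_e = 0.707 × 5 = 3.535 mm; A_we = 3.535 × 110 = 388.8 mm².
Directional factor: 1.0 + 0.5 sin^1.5(50°) = 1.335.
F_nw = 0.6 × 430 × 1.335 = 344.5 MPa.
R_n/Ω = (344.5 × 388.8) / 2.0 × 10⁻³ = 66.98 kN.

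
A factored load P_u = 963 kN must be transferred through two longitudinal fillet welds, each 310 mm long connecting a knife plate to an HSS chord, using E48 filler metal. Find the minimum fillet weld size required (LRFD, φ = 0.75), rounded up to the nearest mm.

w = 11 mm

E48XX → F_EXX = 480 MPa.
Total weld length L = 620 mm.
Required throat t_e = P_u / (φ × 0.6 F_EXX × L) = 963 / (0.75 × 0.6 × 480 × 620 × 10⁻³) = 7.191 mm.
Required leg w = t_e / 0.707 = 10.17 mm → use 11 mm.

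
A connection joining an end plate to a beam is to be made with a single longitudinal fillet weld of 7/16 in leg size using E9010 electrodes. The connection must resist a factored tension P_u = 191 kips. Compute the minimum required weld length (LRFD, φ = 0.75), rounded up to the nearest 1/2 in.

L = 15.5 in

E90XX → F_EXX = 90 ksi.
Throat t_e = 0.707 × 0.4375 = 0.3093 in.
φr_n = 0.75 × 0.6 × 90 × 0.3093 = 12.53 kips/in.
L_req = P_u / φr_n = 191 / 12.53 = 15.25 in total.
Round up → use L = 15.5 in.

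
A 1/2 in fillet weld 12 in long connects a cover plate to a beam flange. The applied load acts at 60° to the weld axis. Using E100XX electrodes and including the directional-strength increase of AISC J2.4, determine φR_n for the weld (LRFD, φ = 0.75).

φR_n ≈ 268 kips

E100XX → F_EXX = 100 ksi.
t_e = 0.707 × 0.5 = 0.3535 in; A_we = 0.3535 × 12 = 4.242 in².
Directional factor: 1.0 + 0.5 sin^1.5(60°) = 1.403.
F_nw = 0.6 × 100 × 1.403 = 84.18 ksi.
φR_n = 0.75 × 84.18 × 4.242 = 267.8 kips.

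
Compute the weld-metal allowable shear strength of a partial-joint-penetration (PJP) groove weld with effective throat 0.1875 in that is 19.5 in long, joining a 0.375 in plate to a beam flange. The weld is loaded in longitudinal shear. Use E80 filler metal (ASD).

R_n/Ω ≈ 87.8 kips

E80XX → F_EXX = 80 ksi.
Effective throat (given) t_e = 0.1875 in.
A_we = 0.1875 × 19.5 = 3.656 in².
F_nw = 0.6 F_EXX = 48 ksi.
R_n/Ω = (48 × 3.656) / 2.0 = 87.75 kips.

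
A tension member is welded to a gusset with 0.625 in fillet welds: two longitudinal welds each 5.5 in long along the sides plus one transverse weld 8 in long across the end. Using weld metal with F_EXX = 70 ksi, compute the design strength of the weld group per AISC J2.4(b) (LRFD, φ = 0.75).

φR_n ≈ 297 kips

t_e = 0.707 × 0.625 = 0.4419 in.
R_nwl = 0.6 × 70 × 0.4419 × 11 = 204.1 kips (longitudinal, 2 welds).
R_nwt = 0.6 × 70 × 0.4419 × 8 = 148.5 kips (transverse, base value).
(i) R_nwl + R_nwt = 352.6 kips; (ii) 0.85 R_nwl + 1.5 R_nwt = 396.2 kips.
R_n = max = 396.2 kips [governs: (ii)]; φR_n = 297.2 kips.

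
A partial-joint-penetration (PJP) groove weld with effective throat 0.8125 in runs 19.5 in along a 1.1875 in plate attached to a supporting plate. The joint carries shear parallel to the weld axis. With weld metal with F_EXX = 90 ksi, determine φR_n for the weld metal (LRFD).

Effective throat (given) t_e = 0.8125 in.
A_we = 0.8125 × 19.5 = 15.84 in².
F_nw = 0.6 F_EXX = 54 ksi.
φR_n = 0.75 × 54 × 15.84 = 641.7 kips.

φR_n ≈ 642 kips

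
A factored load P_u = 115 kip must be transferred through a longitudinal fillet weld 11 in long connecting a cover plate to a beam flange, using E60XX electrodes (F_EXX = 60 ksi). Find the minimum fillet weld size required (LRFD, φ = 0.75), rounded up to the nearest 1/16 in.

w = 9/16 in

Total weld length L = 11 in.
Required throat t_e = P_u / (φ × 0.6 F_EXX × L) = 115 / (0.75 × 0.6 × 60 × 11) = 0.3872 in.
Required leg w = t_e / 0.707 = 0.5477 in → use 9/16 in.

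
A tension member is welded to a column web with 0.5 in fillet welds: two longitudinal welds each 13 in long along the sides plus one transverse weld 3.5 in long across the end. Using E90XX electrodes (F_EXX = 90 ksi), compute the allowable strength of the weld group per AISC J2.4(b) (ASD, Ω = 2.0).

t_e = 0.707 × 0.5 = 0.3535 in.
R_nwl = 0.6 × 90 × 0.3535 × 26 = 496.3 kips (longitudinal, 2 welds).
R_nwt = 0.6 × 90 × 0.3535 × 3.5 = 66.81 kips (transverse, base value).
(i) R_nwl + R_nwt = 563.1 kips; (ii) 0.85 R_nwl + 1.5 R_nwt = 522.1 kips.
R_n = max = 563.1 kips [governs: (i)]; R_n/Ω = 281.6 kips.

R_n/Ω ≈ 282 kips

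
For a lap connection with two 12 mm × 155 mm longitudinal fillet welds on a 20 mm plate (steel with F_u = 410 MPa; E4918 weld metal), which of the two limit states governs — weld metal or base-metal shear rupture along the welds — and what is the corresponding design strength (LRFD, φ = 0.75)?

E49XX → F_EXX = 490 MPa.
t_e = 0.707 × 12 = 8.484 mm; L = 310 mm.
Weld metal: φR_n = 0.75 × 0.6 × 490 × 8.484 × 310 × 10⁻³ = 579.9 kN.
Base metal (shear rupture): φR_n = 0.75 × 0.6 × 410 × 20 × 310 × 10⁻³ = 1144 kN.
Governing: weld metal.

φR_n ≈ 580 kN (weld metal governs)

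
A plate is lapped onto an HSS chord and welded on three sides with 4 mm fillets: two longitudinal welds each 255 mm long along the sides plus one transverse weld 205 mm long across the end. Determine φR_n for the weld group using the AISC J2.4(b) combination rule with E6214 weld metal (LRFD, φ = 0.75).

E62XX → F_EXX = 620 MPa.
t_e = 0.707 × 4 = 2.828 mm.
R_nwl = 0.6 × 620 × 2.828 × 510 × 10⁻³ = 536.5 kN (longitudinal, 2 welds).
R_nwt = 0.6 × 620 × 2.828 × 205 × 10⁻³ = 215.7 kN (transverse, base value).
(i) R_nwl + R_nwt = 752.2 kN; (ii) 0.85 R_nwl + 1.5 R_nwt = 779.5 kN.
R_n = max = 779.5 kN [governs: (ii)]; φR_n = 584.7 kN.

φR_n ≈ 585 kN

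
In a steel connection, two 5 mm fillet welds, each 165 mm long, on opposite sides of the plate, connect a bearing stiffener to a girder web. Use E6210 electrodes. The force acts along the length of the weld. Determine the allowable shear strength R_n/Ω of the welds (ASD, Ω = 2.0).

E62XX → F_EXX = 620 MPa.
Effective throat t_e = 0.707 × 5 = 3.535 mm.
Total length L = 330 mm; A_we = 3.535 × 330 = 1167 mm².
F_nw = 0.6 F_EXX = 0.6 × 620 = 372 MPa.
R_n = 372 × 1167 × 10⁻³ = 434 kN; R_n/Ω = 434/2.0 = 217 kN.

R_n/Ω ≈ 217 kN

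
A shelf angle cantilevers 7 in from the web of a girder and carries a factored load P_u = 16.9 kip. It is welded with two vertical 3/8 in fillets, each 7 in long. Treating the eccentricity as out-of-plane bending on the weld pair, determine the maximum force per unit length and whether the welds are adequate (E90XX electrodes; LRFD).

f_max ≈ 7.34 kip/in; adequate

E90XX → F_EXX = 90 ksi.
L_w = 2 × 7 = 14 in; section modulus (unit throat) S = 2 × L²/6 = 16.33 in².
Direct shear f_v = P/L_w = 16.9/14 = 1.207 kip/in.
Moment M = P × e = 16.9 × 7 = 118.3 kip·in; bending f_b = M/S = 7.243 kip/in.
f_max = √(f_v² + f_b²) = √(1.207² + 7.243²) = 7.343 kip/in.
φr_n = 0.75 × 0.6 × 90 × (0.707 × 0.375) = 10.74 kip/in → adequate.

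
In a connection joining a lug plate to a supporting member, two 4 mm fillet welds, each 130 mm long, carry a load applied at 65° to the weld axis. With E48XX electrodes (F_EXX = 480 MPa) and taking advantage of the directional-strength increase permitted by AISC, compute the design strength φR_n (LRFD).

t_e = 0.707 × 4 = 2.828 mm; A_we = 2.828 × 260 = 735.3 mm².
Directional factor: 1.0 + 0.5 sin^1.5(65°) = 1.431.
F_nw = 0.6 × 480 × 1.431 = 412.2 MPa.
φR_n = 0.75 × 412.2 × 735.3 × 10⁻³ = 227.3 kN.

φR_n ≈ 227 kN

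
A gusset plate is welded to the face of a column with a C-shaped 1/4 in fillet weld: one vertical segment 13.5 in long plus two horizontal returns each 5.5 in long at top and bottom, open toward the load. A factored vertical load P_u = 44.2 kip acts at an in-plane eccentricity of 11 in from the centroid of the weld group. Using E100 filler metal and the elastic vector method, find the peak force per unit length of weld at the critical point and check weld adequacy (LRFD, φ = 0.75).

f_max ≈ 6.13 kip/in; adequate

E100XX → F_EXX = 100 ksi.
Total weld length L_w = 24.5 in. Treat welds as unit-width lines.
Centroid: x̄ = 2×5.5×2.75 / 24.5 = 1.235 in from the vertical weld.
Polar moment about centroid: J = I_x + I_y = [13.5³/12 + 2×5.5×6.75²] + [13.5×1.235² + 2(5.5³/12 + 5.5×1.515²)] = 779.8 in³.
Direct shear f_v = P/L_w = 44.2 / 24.5 = 1.804 kip/in (vertical).
Torsion M = P·e = 44.2 × 11 = 486.2 kip·in.
Critical point at (x, y) = (4.265, 6.75) from centroid. f_tx = M·y/J = 4.209 kip/in; f_ty = M·x/J = 2.659 kip/in.
Resultant f_max = √[f_tx² + (f_v + f_ty)²] = √[4.209² + (1.804 + 2.659)²] = 6.135 kip/in.
Capacity per unit length: φr_n = 0.75 × 0.6 × 100 × (0.707 × 0.25) = 7.954 kip/in.
6.135 ≤ 7.954 → adequate.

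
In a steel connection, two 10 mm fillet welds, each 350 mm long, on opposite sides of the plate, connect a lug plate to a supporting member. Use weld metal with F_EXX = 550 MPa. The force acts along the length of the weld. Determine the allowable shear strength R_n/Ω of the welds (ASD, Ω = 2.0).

Effective throat t_e = 0.707 × 10 = 7.07 mm.
Total length L = 700 mm; A_we = 7.07 × 700 = 4949 mm².
F_nw = 0.6 F_EXX = 0.6 × 550 = 330 MPa.
R_n = 330 × 4949 × 10⁻³ = 1633 kN; R_n/Ω = 1633/2.0 = 816.6 kN.

R_n/Ω ≈ 817 kN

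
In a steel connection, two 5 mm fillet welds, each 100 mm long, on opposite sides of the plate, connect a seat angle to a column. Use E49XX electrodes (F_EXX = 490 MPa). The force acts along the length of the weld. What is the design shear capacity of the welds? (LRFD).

φR_n ≈ 156 kN

Effective throat t_e = 0.707 × 5 = 3.535 mm.
Total length L = 200 mm; A_we = 3.535 × 200 = 707 mm².
F_nw = 0.6 F_EXX = 0.6 × 490 = 294 MPa.
φR_n = 0.75 × 294 × 707 × 10⁻³ = 155.9 kN.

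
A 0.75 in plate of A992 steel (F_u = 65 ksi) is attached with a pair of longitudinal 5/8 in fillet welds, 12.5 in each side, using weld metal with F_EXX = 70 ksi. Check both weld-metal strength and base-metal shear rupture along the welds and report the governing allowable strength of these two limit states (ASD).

t_e = 0.707 × 0.625 = 0.4419 in; L = 25 in.
Weld metal: R_n/Ω = (1/2.0) × 0.6 × 70 × 0.4419 × 25 = 232 kips.
Base metal (shear rupture): R_n/Ω = (1/2.0) × 0.6 × 65 × 0.75 × 25 = 365.6 kips.
Governing: weld metal.

R_n/Ω ≈ 232 kips (weld metal governs)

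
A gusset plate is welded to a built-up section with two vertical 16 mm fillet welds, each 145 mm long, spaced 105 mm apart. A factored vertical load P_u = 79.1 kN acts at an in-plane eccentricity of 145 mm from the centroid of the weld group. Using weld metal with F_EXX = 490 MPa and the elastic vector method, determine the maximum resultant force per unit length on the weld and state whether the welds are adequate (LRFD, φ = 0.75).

f_max ≈ 971 N/mm; adequate

Total weld length L_w = 290 mm. Treat welds as unit-width lines.
Polar moment about centroid: J = 2[d³/12 + d(b/2)²] = 2[145³/12 + 145×52.5²] = 1307000 mm³.
Direct shear f_v = P/L_w = 79.1×10³ / 290 = 272.8 N/mm (vertical).
Torsion M = P·e = 79.1×10³ × 145 = 11470000 N·mm.
Critical point at (x, y) = (52.5, 72.5) from centroid. f_tx = M·y/J = 636 N/mm; f_ty = M·x/J = 460.6 N/mm.
Resultant f_max = √[f_tx² + (f_v + f_ty)²] = √[636² + (272.8 + 460.6)²] = 970.7 N/mm.
Capacity per unit length: φr_n = 0.75 × 0.6 × 490 × (0.707 × 16) = 2494 N/mm.
970.7 ≤ 2494 → adequate.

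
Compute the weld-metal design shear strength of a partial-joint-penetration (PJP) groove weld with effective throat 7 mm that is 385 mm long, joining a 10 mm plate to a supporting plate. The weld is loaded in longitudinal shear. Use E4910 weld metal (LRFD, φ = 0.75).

φR_n ≈ 594 kN

E49XX → F_EXX = 490 MPa.
Effective throat (given) t_e = 7 mm.
A_we = 7 × 385 = 2695 mm².
F_nw = 0.6 F_EXX = 294 MPa.
φR_n = 0.75 × 294 × 2695 × 10⁻³ = 594.2 kN.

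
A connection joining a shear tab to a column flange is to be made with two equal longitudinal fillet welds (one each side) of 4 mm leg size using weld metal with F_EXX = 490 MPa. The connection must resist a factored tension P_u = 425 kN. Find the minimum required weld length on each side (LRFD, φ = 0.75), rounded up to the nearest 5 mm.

L = 345 mm on each side

Throat t_e = 0.707 × 4 = 2.828 mm.
φr_n = 0.75 × 0.6 × 490 × 2.828 × 10⁻³ = 0.6236 kN/mm.
L_req = P_u / φr_n = 425 / 0.6236 = 681.6 mm total.
Per side: 681.6 / 2 = 340.8 mm.
Round up → use L = 345 mm on each side.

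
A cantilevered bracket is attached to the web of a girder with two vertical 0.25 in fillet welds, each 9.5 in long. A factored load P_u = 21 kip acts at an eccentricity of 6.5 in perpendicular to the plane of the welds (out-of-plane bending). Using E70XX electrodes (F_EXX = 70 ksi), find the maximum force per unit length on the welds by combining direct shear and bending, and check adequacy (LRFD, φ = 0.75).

f_max ≈ 4.67 kip/in; adequate

L_w = 2 × 9.5 = 19 in; section modulus (unit throat) S = 2 × L²/6 = 30.08 in².
Direct shear f_v = P/L_w = 21/19 = 1.105 kip/in.
Moment M = P × e = 21 × 6.5 = 136.5 kip·in; bending f_b = M/S = 4.537 kip/in.
f_max = √(f_v² + f_b²) = √(1.105² + 4.537²) = 4.67 kip/in.
φr_n = 0.75 × 0.6 × 70 × (0.707 × 0.25) = 5.568 kip/in → adequate.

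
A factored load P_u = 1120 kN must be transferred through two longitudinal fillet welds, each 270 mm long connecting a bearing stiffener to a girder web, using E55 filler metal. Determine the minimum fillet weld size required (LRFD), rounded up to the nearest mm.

w = 12 mm

E55XX → F_EXX = 550 MPa.
Total weld length L = 540 mm.
Required throat t_e = P_u / (φ × 0.6 F_EXX × L) = 1120 / (0.75 × 0.6 × 550 × 540 × 10⁻³) = 8.38 mm.
Required leg w = t_e / 0.707 = 11.85 mm → use 12 mm.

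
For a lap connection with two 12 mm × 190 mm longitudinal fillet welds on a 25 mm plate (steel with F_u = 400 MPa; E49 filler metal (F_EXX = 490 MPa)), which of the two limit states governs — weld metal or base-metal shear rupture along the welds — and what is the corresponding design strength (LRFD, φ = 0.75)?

t_e = 0.707 × 12 = 8.484 mm; L = 380 mm.
Weld metal: φR_n = 0.75 × 0.6 × 490 × 8.484 × 380 × 10⁻³ = 710.9 kN.
Base metal (shear rupture): φR_n = 0.75 × 0.6 × 400 × 25 × 380 × 10⁻³ = 1710 kN.
Governing: weld metal.

φR_n ≈ 711 kN (weld metal governs)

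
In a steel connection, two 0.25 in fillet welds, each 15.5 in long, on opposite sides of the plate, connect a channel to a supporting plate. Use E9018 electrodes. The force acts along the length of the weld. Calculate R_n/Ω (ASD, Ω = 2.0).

R_n/Ω ≈ 148 kip

E90XX → F_EXX = 90 ksi.
Effective throat t_e = 0.707 × 0.25 = 0.1767 in.
Total length L = 31 in; A_we = 0.1767 × 31 = 5.479 in².
F_nw = 0.6 F_EXX = 0.6 × 90 = 54 ksi.
R_n = 54 × 5.479 = 295.9 kip; R_n/Ω = 295.9/2.0 = 147.9 kip.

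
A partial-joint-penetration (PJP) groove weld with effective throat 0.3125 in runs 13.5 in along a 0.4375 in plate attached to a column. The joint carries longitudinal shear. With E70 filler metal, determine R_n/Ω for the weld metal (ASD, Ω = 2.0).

R_n/Ω ≈ 88.6 kip

E70XX → F_EXX = 70 ksi.
Effective throat (given) t_e = 0.3125 in.
A_we = 0.3125 × 13.5 = 4.219 in².
F_nw = 0.6 F_EXX = 42 ksi.
R_n/Ω = (42 × 4.219) / 2.0 = 88.59 kip.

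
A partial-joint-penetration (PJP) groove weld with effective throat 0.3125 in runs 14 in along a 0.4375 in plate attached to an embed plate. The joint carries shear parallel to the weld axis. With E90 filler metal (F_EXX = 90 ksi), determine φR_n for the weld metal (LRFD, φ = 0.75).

Effective throat (given) t_e = 0.3125 in.
A_we = 0.3125 × 14 = 4.375 in².
F_nw = 0.6 F_EXX = 54 ksi.
φR_n = 0.75 × 54 × 4.375 = 177.2 kips.

φR_n ≈ 177 kips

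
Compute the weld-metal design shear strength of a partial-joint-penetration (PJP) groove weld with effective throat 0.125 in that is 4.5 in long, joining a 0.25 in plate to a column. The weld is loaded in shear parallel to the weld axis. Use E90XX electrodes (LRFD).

E90XX → F_EXX = 90 ksi.
Effective throat (given) t_e = 0.125 in.
A_we = 0.125 × 4.5 = 0.5625 in².
F_nw = 0.6 F_EXX = 54 ksi.
φR_n = 0.75 × 54 × 0.5625 = 22.78 kips.

φR_n ≈ 22.8 kips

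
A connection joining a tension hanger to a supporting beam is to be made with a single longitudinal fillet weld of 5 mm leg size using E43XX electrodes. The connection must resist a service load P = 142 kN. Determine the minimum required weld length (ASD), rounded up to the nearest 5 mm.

E43XX → F_EXX = 430 MPa.
Throat t_e = 0.707 × 5 = 3.535 mm.
r_n/Ω = (0.6 × 430 × 3.535) / 2.0 = 456 N/mm = 0.456 kN/mm.
L_req = P / (r_n/Ω) = 142 / 0.456 = 311.4 mm total.
Round up → use L = 315 mm.

L = 315 mm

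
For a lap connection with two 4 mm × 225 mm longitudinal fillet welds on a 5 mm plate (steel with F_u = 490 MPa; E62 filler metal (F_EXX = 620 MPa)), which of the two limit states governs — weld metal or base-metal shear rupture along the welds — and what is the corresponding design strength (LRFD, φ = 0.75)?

φR_n ≈ 355 kN (weld metal governs)

t_e = 0.707 × 4 = 2.828 mm; L = 450 mm.
Weld metal: φR_n = 0.75 × 0.6 × 620 × 2.828 × 450 × 10⁻³ = 355.1 kN.
Base metal (shear rupture): φR_n = 0.75 × 0.6 × 490 × 5 × 450 × 10⁻³ = 496.1 kN.
Governing: weld metal.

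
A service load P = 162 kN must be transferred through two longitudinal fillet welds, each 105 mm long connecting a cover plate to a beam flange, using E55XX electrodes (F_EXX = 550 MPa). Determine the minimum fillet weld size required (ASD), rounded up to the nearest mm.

Total weld length L = 210 mm.
Required throat t_e = P × Ω / (0.6 F_EXX × L) = 162 × 2.0 / (0.6 × 550 × 210 × 10⁻³) = 4.675 mm.
Required leg w = t_e / 0.707 = 6.613 mm → use 7 mm.

w = 7 mm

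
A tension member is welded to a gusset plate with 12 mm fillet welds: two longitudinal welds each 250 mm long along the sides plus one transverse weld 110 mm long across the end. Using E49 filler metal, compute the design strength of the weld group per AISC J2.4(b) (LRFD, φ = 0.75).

E49XX → F_EXX = 490 MPa.
t_e = 0.707 × 12 = 8.484 mm.
R_nwl = 0.6 × 490 × 8.484 × 500 × 10⁻³ = 1247 kN (longitudinal, 2 welds).
R_nwt = 0.6 × 490 × 8.484 × 110 × 10⁻³ = 274.4 kN (transverse, base value).
(i) R_nwl + R_nwt = 1522 kN; (ii) 0.85 R_nwl + 1.5 R_nwt = 1472 kN.
R_n = max = 1522 kN [governs: (i)]; φR_n = 1141 kN.

φR_n ≈ 1140 kN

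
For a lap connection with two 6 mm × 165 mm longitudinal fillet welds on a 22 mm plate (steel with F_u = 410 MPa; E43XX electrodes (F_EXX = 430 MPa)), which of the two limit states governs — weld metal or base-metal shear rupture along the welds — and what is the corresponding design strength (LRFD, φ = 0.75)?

t_e = 0.707 × 6 = 4.242 mm; L = 330 mm.
Weld metal: φR_n = 0.75 × 0.6 × 430 × 4.242 × 330 × 10⁻³ = 270.9 kN.
Base metal (shear rupture): φR_n = 0.75 × 0.6 × 410 × 22 × 330 × 10⁻³ = 1339 kN.
Governing: weld metal.

φR_n ≈ 271 kN (weld metal governs)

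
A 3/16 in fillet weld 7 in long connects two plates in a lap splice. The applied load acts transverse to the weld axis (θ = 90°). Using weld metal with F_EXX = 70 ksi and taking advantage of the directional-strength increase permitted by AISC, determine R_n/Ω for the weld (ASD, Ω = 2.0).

t_e = 0.707 × 0.1875 = 0.1326 in; A_we = 0.1326 × 7 = 0.9279 in².
Directional factor: 1.0 + 0.5 sin^1.5(90°) = 1.5.
F_nw = 0.6 × 70 × 1.5 = 63 ksi.
R_n/Ω = (63 × 0.9279) / 2.0 = 29.23 kip.

R_n/Ω ≈ 29.2 kip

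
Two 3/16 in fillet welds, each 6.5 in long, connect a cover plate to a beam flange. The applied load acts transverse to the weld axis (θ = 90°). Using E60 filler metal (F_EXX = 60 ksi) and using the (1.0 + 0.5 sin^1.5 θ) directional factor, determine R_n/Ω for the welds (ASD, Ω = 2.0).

t_e = 0.707 × 0.1875 = 0.1326 in; A_we = 0.1326 × 13 = 1.723 in².
Directional factor: 1.0 + 0.5 sin^1.5(90°) = 1.5.
F_nw = 0.6 × 60 × 1.5 = 54 ksi.
R_n/Ω = (54 × 1.723) / 2.0 = 46.53 kips.

R_n/Ω ≈ 46.5 kips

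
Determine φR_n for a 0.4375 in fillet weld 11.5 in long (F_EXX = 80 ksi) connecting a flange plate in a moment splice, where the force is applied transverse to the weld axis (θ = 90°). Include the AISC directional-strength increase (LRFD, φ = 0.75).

φR_n ≈ 192 kip

t_e = 0.707 × 0.4375 = 0.3093 in; A_we = 0.3093 × 11.5 = 3.557 in².
Directional factor: 1.0 + 0.5 sin^1.5(90°) = 1.5.
F_nw = 0.6 × 80 × 1.5 = 72 ksi.
φR_n = 0.75 × 72 × 3.557 = 192.1 kip.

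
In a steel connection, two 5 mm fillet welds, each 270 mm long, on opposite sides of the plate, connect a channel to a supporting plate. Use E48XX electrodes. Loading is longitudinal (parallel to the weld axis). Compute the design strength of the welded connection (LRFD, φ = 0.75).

φR_n ≈ 412 kN

E48XX → F_EXX = 480 MPa.
Effective throat t_e = 0.707 × 5 = 3.535 mm.
Total length L = 540 mm; A_we = 3.535 × 540 = 1909 mm².
F_nw = 0.6 F_EXX = 0.6 × 480 = 288 MPa.
φR_n = 0.75 × 288 × 1909 × 10⁻³ = 412.3 kN.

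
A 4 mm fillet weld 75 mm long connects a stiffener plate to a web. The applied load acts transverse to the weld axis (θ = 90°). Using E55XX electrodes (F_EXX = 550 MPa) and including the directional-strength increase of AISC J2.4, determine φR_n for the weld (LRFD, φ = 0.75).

t_e = 0.707 × 4 = 2.828 mm; A_we = 2.828 × 75 = 212.1 mm².
Directional factor: 1.0 + 0.5 sin^1.5(90°) = 1.5.
F_nw = 0.6 × 550 × 1.5 = 495 MPa.
φR_n = 0.75 × 495 × 212.1 × 10⁻³ = 78.74 kN.

φR_n ≈ 78.7 kN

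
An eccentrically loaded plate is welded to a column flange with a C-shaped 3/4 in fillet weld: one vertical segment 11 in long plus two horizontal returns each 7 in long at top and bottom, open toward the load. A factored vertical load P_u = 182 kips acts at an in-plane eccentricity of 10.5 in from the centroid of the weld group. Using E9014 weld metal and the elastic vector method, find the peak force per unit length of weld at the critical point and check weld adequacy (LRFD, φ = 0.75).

f_max ≈ 26.8 kip/in; NOT adequate

E90XX → F_EXX = 90 ksi.
Total weld length L_w = 25 in. Treat welds as unit-width lines.
Centroid: x̄ = 2×7×3.5 / 25 = 1.96 in from the vertical weld.
Polar moment about centroid: J = I_x + I_y = [11³/12 + 2×7×5.5²] + [11×1.96² + 2(7³/12 + 7×1.54²)] = 667 in³.
Direct shear f_v = P/L_w = 182 / 25 = 7.28 kip/in (vertical).
Torsion M = P·e = 182 × 10.5 = 1911 kip·in.
Critical point at (x, y) = (5.04, 5.5) from centroid. f_tx = M·y/J = 15.76 kip/in; f_ty = M·x/J = 14.44 kip/in.
Resultant f_max = √[f_tx² + (f_v + f_ty)²] = √[15.76² + (7.28 + 14.44)²] = 26.83 kip/in.
Capacity per unit length: φr_n = 0.75 × 0.6 × 90 × (0.707 × 0.75) = 21.48 kip/in.
26.83 > 21.48 → NOT adequate.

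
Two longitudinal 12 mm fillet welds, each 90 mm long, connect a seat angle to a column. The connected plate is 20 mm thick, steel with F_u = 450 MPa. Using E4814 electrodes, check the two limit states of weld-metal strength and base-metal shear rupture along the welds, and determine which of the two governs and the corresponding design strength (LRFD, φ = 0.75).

φR_n ≈ 330 kN (weld metal governs)

E48XX → F_EXX = 480 MPa.
t_e = 0.707 × 12 = 8.484 mm; L = 180 mm.
Weld metal: φR_n = 0.75 × 0.6 × 480 × 8.484 × 180 × 10⁻³ = 329.9 kN.
Base metal (shear rupture): φR_n = 0.75 × 0.6 × 450 × 20 × 180 × 10⁻³ = 729 kN.
Governing: weld metal.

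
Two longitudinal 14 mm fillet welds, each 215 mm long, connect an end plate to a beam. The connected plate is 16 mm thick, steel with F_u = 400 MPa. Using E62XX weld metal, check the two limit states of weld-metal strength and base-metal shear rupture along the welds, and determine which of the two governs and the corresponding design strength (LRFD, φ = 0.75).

E62XX → F_EXX = 620 MPa.
t_e = 0.707 × 14 = 9.898 mm; L = 430 mm.
Weld metal: φR_n = 0.75 × 0.6 × 620 × 9.898 × 430 × 10⁻³ = 1187 kN.
Base metal (shear rupture): φR_n = 0.75 × 0.6 × 400 × 16 × 430 × 10⁻³ = 1238 kN.
Governing: weld metal.

φR_n ≈ 1190 kN (weld metal governs)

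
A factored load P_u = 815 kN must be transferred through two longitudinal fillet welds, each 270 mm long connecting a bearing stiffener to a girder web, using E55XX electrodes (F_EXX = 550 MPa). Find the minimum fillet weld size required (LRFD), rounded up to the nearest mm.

w = 9 mm

Total weld length L = 540 mm.
Required throat t_e = P_u / (φ × 0.6 F_EXX × L) = 815 / (0.75 × 0.6 × 550 × 540 × 10⁻³) = 6.098 mm.
Required leg w = t_e / 0.707 = 8.625 mm → use 9 mm.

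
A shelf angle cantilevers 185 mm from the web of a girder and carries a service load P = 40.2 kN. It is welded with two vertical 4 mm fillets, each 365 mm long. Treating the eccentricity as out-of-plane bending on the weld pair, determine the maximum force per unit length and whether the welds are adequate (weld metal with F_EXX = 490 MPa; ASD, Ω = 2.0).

f_max ≈ 176 N/mm; adequate

L_w = 2 × 365 = 730 mm; section modulus (unit throat) S = 2 × L²/6 = 44410 mm².
Direct shear f_v = P/L_w = 40.2×10³/730 = 55.07 N/mm.
Moment M = P × e = 40.2×10³ × 185 = 7437000 N·mm; bending f_b = M/S = 167.5 N/mm.
f_max = √(f_v² + f_b²) = √(55.07² + 167.5²) = 176.3 N/mm.
r_n/Ω = (1/2.0) × 0.6 × 490 × (0.707 × 4) = 415.7 N/mm → adequate.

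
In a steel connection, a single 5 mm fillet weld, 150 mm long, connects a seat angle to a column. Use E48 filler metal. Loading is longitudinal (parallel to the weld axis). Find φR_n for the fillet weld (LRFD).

E48XX → F_EXX = 480 MPa.
Effective throat t_e = 0.707 × 5 = 3.535 mm.
Total length L = 150 mm; A_we = 3.535 × 150 = 530.2 mm².
F_nw = 0.6 F_EXX = 0.6 × 480 = 288 MPa.
φR_n = 0.75 × 288 × 530.2 × 10⁻³ = 114.5 kN.

φR_n ≈ 115 kN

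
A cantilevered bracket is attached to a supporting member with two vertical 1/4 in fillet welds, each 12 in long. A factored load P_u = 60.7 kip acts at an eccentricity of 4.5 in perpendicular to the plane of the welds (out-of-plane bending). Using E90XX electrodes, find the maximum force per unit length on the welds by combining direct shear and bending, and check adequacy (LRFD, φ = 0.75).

f_max ≈ 6.23 kip/in; adequate

E90XX → F_EXX = 90 ksi.
L_w = 2 × 12 = 24 in; section modulus (unit throat) S = 2 × L²/6 = 48 in².
Direct shear f_v = P/L_w = 60.7/24 = 2.529 kip/in.
Moment M = P × e = 60.7 × 4.5 = 273.15 kip·in; bending f_b = M/S = 5.691 kip/in.
f_max = √(f_v² + f_b²) = √(2.529² + 5.691²) = 6.227 kip/in.
φr_n = 0.75 × 0.6 × 90 × (0.707 × 0.25) = 7.158 kip/in → adequate.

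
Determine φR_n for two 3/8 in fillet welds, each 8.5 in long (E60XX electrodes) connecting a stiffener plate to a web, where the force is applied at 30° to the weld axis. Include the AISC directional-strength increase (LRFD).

φR_n ≈ 143 kips

E60XX → F_EXX = 60 ksi.
t_e = 0.707 × 0.375 = 0.2651 in; A_we = 0.2651 × 17 = 4.507 in².
Directional factor: 1.0 + 0.5 sin^1.5(30°) = 1.177.
F_nw = 0.6 × 60 × 1.177 = 42.36 ksi.
φR_n = 0.75 × 42.36 × 4.507 = 143.2 kips.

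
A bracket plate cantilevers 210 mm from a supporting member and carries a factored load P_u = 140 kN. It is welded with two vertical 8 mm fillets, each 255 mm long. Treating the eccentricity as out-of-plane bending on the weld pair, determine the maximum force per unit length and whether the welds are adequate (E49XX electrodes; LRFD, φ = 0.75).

E49XX → F_EXX = 490 MPa.
L_w = 2 × 255 = 510 mm; section modulus (unit throat) S = 2 × L²/6 = 21680 mm².
Direct shear f_v = P/L_w = 140×10³/510 = 274.5 N/mm.
Moment M = P × e = 140×10³ × 210 = 29400000 N·mm; bending f_b = M/S = 1356 N/mm.
f_max = √(f_v² + f_b²) = √(274.5² + 1356²) = 1384 N/mm.
φr_n = 0.75 × 0.6 × 490 × (0.707 × 8) = 1247 N/mm → NOT adequate.

f_max ≈ 1380 N/mm; NOT adequate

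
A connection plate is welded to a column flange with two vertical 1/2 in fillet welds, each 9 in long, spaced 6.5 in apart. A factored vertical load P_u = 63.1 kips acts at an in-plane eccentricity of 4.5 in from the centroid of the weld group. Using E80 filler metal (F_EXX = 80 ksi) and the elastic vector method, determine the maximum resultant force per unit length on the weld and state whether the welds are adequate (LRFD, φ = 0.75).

Total weld length L_w = 18 in. Treat welds as unit-width lines.
Polar moment about centroid: J = 2[d³/12 + d(b/2)²] = 2[9³/12 + 9×3.25²] = 311.6 in³.
Direct shear f_v = P/L_w = 63.1 / 18 = 3.506 kip/in (vertical).
Torsion M = P·e = 63.1 × 4.5 = 283.95 kip·in.
Critical point at (x, y) = (3.25, 4.5) from centroid. f_tx = M·y/J = 4.1 kip/in; f_ty = M·x/J = 2.961 kip/in.
Resultant f_max = √[f_tx² + (f_v + f_ty)²] = √[4.1² + (3.506 + 2.961)²] = 7.657 kip/in.
Capacity per unit length: φr_n = 0.75 × 0.6 × 80 × (0.707 × 0.5) = 12.73 kip/in.
7.657 ≤ 12.73 → adequate.

f_max ≈ 7.66 kip/in; adequate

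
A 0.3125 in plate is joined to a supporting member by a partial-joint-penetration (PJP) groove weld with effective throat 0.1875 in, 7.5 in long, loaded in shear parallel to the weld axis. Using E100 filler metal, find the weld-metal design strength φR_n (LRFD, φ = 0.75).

φR_n ≈ 63.3 kip

E100XX → F_EXX = 100 ksi.
Effective throat (given) t_e = 0.1875 in.
A_we = 0.1875 × 7.5 = 1.406 in².
F_nw = 0.6 F_EXX = 60 ksi.
φR_n = 0.75 × 60 × 1.406 = 63.28 kip.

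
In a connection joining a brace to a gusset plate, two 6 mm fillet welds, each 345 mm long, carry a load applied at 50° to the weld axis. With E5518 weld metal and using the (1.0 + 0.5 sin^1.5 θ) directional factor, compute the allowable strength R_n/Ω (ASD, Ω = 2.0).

R_n/Ω ≈ 645 kN

E55XX → F_EXX = 550 MPa.
t_e = 0.707 × 6 = 4.242 mm; A_we = 4.242 × 690 = 2927 mm².
Directional factor: 1.0 + 0.5 sin^1.5(50°) = 1.335.
F_nw = 0.6 × 550 × 1.335 = 440.6 MPa.
R_n/Ω = (440.6 × 2927) / 2.0 × 10⁻³ = 644.9 kN.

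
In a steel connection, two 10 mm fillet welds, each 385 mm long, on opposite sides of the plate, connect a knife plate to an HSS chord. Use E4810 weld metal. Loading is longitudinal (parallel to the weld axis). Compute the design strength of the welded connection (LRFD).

E48XX → F_EXX = 480 MPa.
Effective throat t_e = 0.707 × 10 = 7.07 mm.
Total length L = 770 mm; A_we = 7.07 × 770 = 5444 mm².
F_nw = 0.6 F_EXX = 0.6 × 480 = 288 MPa.
φR_n = 0.75 × 288 × 5444 × 10⁻³ = 1176 kN.

φR_n ≈ 1180 kN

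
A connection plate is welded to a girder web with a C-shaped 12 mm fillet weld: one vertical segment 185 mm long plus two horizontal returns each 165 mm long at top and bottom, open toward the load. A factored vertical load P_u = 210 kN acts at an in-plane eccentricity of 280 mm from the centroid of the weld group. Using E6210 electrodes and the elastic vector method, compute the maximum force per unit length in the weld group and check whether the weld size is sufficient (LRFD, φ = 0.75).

E62XX → F_EXX = 620 MPa.
Total weld length L_w = 515 mm. Treat welds as unit-width lines.
Centroid: x̄ = 2×165×82.5 / 515 = 52.86 mm from the vertical weld.
Polar moment about centroid: J = I_x + I_y = [185³/12 + 2×165×92.5²] + [185×52.86² + 2(165³/12 + 165×29.64²)] = 4907000 mm³.
Direct shear f_v = P/L_w = 210×10³ / 515 = 407.8 N/mm (vertical).
Torsion M = P·e = 210×10³ × 280 = 58800000 N·mm.
Critical point at (x, y) = (112.1, 92.5) from centroid. f_tx = M·y/J = 1108 N/mm; f_ty = M·x/J = 1344 N/mm.
Resultant f_max = √[f_tx² + (f_v + f_ty)²] = √[1108² + (407.8 + 1344)²] = 2073 N/mm.
Capacity per unit length: φr_n = 0.75 × 0.6 × 620 × (0.707 × 12) = 2367 N/mm.
2073 ≤ 2367 → adequate.

f_max ≈ 2070 N/mm; adequate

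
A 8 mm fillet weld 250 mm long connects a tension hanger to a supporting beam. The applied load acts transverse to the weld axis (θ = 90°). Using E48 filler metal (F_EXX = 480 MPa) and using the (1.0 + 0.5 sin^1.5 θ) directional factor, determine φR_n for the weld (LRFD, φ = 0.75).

φR_n ≈ 458 kN

t_e = 0.707 × 8 = 5.656 mm; A_we = 5.656 × 250 = 1414 mm².
Directional factor: 1.0 + 0.5 sin^1.5(90°) = 1.5.
F_nw = 0.6 × 480 × 1.5 = 432 MPa.
φR_n = 0.75 × 432 × 1414 × 10⁻³ = 458.1 kN.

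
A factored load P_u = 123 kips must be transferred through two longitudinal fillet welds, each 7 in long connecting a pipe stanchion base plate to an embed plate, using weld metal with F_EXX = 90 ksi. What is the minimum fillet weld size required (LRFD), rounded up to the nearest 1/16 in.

Total weld length L = 14 in.
Required throat t_e = P_u / (φ × 0.6 F_EXX × L) = 123 / (0.75 × 0.6 × 90 × 14) = 0.2169 in.
Required leg w = t_e / 0.707 = 0.3068 in → use 5/16 in.

w = 5/16 in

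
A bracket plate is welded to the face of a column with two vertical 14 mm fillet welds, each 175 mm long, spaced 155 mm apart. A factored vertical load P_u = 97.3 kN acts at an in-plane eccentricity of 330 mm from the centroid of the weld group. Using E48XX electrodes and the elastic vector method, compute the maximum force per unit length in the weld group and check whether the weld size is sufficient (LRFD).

E48XX → F_EXX = 480 MPa.
Total weld length L_w = 350 mm. Treat welds as unit-width lines.
Polar moment about centroid: J = 2[d³/12 + d(b/2)²] = 2[175³/12 + 175×77.5²] = 2995000 mm³.
Direct shear f_v = P/L_w = 97.3×10³ / 350 = 278 N/mm (vertical).
Torsion M = P·e = 97.3×10³ × 330 = 32109000 N·mm.
Critical point at (x, y) = (77.5, 87.5) from centroid. f_tx = M·y/J = 937.9 N/mm; f_ty = M·x/J = 830.8 N/mm.
Resultant f_max = √[f_tx² + (f_v + f_ty)²] = √[937.9² + (278 + 830.8)²] = 1452 N/mm.
Capacity per unit length: φr_n = 0.75 × 0.6 × 480 × (0.707 × 14) = 2138 N/mm.
1452 ≤ 2138 → adequate.

f_max ≈ 1450 N/mm; adequate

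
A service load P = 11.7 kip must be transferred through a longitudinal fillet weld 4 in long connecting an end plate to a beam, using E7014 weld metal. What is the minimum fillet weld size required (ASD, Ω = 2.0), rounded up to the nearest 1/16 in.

w = 1/4 in

E70XX → F_EXX = 70 ksi.
Total weld length L = 4 in.
Required throat t_e = P × Ω / (0.6 F_EXX × L) = 11.7 × 2.0 / (0.6 × 70 × 4) = 0.1393 in.
Required leg w = t_e / 0.707 = 0.197 in → use 1/4 in.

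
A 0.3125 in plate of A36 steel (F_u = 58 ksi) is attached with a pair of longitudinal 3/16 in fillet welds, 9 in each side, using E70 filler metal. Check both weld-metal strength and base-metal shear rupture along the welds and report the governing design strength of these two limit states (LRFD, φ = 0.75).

φR_n ≈ 75.2 kips (weld metal governs)

E70XX → F_EXX = 70 ksi.
t_e = 0.707 × 0.1875 = 0.1326 in; L = 18 in.
Weld metal: φR_n = 0.75 × 0.6 × 70 × 0.1326 × 18 = 75.16 kips.
Base metal (shear rupture): φR_n = 0.75 × 0.6 × 58 × 0.3125 × 18 = 146.8 kips.
Governing: weld metal.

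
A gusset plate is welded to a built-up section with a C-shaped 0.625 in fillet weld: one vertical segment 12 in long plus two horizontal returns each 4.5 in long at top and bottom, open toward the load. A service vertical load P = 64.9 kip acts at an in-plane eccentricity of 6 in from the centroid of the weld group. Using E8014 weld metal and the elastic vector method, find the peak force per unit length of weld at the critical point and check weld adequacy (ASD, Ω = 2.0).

E80XX → F_EXX = 80 ksi.
Total weld length L_w = 21 in. Treat welds as unit-width lines.
Centroid: x̄ = 2×4.5×2.25 / 21 = 0.9643 in from the vertical weld.
Polar moment about centroid: J = I_x + I_y = [12³/12 + 2×4.5×6²] + [12×0.9643² + 2(4.5³/12 + 4.5×1.286²)] = 509.2 in³.
Direct shear f_v = P/L_w = 64.9 / 21 = 3.09 kip/in (vertical).
Torsion M = P·e = 64.9 × 6 = 389.4 kip·in.
Critical point at (x, y) = (3.536, 6) from centroid. f_tx = M·y/J = 4.588 kip/in; f_ty = M·x/J = 2.704 kip/in.
Resultant f_max = √[f_tx² + (f_v + f_ty)²] = √[4.588² + (3.09 + 2.704)²] = 7.391 kip/in.
Capacity per unit length: r_n/Ω = (1/2.0) × 0.6 × 80 × (0.707 × 0.625) = 10.6 kip/in.
7.391 ≤ 10.6 → adequate.

f_max ≈ 7.39 kip/in; adequate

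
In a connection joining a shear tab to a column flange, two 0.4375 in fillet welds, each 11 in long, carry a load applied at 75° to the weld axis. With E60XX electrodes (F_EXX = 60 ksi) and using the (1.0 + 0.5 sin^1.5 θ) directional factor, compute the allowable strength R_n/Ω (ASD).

R_n/Ω ≈ 181 kip

t_e = 0.707 × 0.4375 = 0.3093 in; A_we = 0.3093 × 22 = 6.805 in².
Directional factor: 1.0 + 0.5 sin^1.5(75°) = 1.475.
F_nw = 0.6 × 60 × 1.475 = 53.09 ksi.
R_n/Ω = (53.09 × 6.805) / 2.0 = 180.6 kip.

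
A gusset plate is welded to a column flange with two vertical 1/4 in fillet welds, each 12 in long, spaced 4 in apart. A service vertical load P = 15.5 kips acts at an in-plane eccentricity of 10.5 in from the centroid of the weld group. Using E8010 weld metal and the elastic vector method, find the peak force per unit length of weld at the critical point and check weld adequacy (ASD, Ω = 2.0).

f_max ≈ 2.95 kip/in; adequate

E80XX → F_EXX = 80 ksi.
Total weld length L_w = 24 in. Treat welds as unit-width lines.
Polar moment about centroid: J = 2[d³/12 + d(b/2)²] = 2[12³/12 + 12×2²] = 384 in³.
Direct shear f_v = P/L_w = 15.5 / 24 = 0.6458 kip/in (vertical).
Torsion M = P·e = 15.5 × 10.5 = 162.75 kip·in.
Critical point at (x, y) = (2, 6) from centroid. f_tx = M·y/J = 2.543 kip/in; f_ty = M·x/J = 0.8477 kip/in.
Resultant f_max = √[f_tx² + (f_v + f_ty)²] = √[2.543² + (0.6458 + 0.8477)²] = 2.949 kip/in.
Capacity per unit length: r_n/Ω = (1/2.0) × 0.6 × 80 × (0.707 × 0.25) = 4.242 kip/in.
2.949 ≤ 4.242 → adequate.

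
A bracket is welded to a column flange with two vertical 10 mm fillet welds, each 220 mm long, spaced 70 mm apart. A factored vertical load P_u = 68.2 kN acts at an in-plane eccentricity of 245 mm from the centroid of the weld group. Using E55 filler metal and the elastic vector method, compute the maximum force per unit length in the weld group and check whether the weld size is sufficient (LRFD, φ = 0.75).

f_max ≈ 893 N/mm; adequate

E55XX → F_EXX = 550 MPa.
Total weld length L_w = 440 mm. Treat welds as unit-width lines.
Polar moment about centroid: J = 2[d³/12 + d(b/2)²] = 2[220³/12 + 220×35²] = 2314000 mm³.
Direct shear f_v = P/L_w = 68.2×10³ / 440 = 155 N/mm (vertical).
Torsion M = P·e = 68.2×10³ × 245 = 16709000 N·mm.
Critical point at (x, y) = (35, 110) from centroid. f_tx = M·y/J = 794.4 N/mm; f_ty = M·x/J = 252.8 N/mm.
Resultant f_max = √[f_tx² + (f_v + f_ty)²] = √[794.4² + (155 + 252.8)²] = 892.9 N/mm.
Capacity per unit length: φr_n = 0.75 × 0.6 × 550 × (0.707 × 10) = 1750 N/mm.
892.9 ≤ 1750 → adequate.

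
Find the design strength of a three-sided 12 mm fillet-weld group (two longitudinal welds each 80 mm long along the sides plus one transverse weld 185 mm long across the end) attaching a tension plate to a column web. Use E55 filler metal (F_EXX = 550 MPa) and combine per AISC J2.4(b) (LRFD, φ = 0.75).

φR_n ≈ 868 kN

t_e = 0.707 × 12 = 8.484 mm.
R_nwl = 0.6 × 550 × 8.484 × 160 × 10⁻³ = 448 kN (longitudinal, 2 welds).
R_nwt = 0.6 × 550 × 8.484 × 185 × 10⁻³ = 517.9 kN (transverse, base value).
(i) R_nwl + R_nwt = 965.9 kN; (ii) 0.85 R_nwl + 1.5 R_nwt = 1158 kN.
R_n = max = 1158 kN [governs: (ii)]; φR_n = 868.3 kN.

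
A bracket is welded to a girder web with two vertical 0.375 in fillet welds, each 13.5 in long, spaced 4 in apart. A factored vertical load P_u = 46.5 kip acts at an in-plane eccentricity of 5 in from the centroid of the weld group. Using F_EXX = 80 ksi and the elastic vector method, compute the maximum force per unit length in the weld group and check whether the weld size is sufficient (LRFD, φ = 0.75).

Total weld length L_w = 27 in. Treat welds as unit-width lines.
Polar moment about centroid: J = 2[d³/12 + d(b/2)²] = 2[13.5³/12 + 13.5×2²] = 518.1 in³.
Direct shear f_v = P/L_w = 46.5 / 27 = 1.722 kip/in (vertical).
Torsion M = P·e = 46.5 × 5 = 232.5 kip·in.
Critical point at (x, y) = (2, 6.75) from centroid. f_tx = M·y/J = 3.029 kip/in; f_ty = M·x/J = 0.8976 kip/in.
Resultant f_max = √[f_tx² + (f_v + f_ty)²] = √[3.029² + (1.722 + 0.8976)²] = 4.005 kip/in.
Capacity per unit length: φr_n = 0.75 × 0.6 × 80 × (0.707 × 0.375) = 9.544 kip/in.
4.005 ≤ 9.544 → adequate.

f_max ≈ 4.01 kip/in; adequate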